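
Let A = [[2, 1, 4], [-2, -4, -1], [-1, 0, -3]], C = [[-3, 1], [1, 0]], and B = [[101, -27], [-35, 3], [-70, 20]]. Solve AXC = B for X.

Isolating X: multiply by A⁻¹ from the left and C⁻¹ from the right, so X = A⁻¹BC⁻¹.
A has determinant 3; A⁻¹ = [[4, 1, 5], [-5/3, -2/3, -2], [-4/3, -1/3, -2]].
C has determinant -1; C⁻¹ = [[0, 1], [1, 3]].
A⁻¹B = [[19, -5], [-5, 3], [17, -5]].
X = (A⁻¹B)C⁻¹ = [[-5, 4], [3, 4], [-5, 2]].

X = [[-5, 4], [3, 4], [-5, 2]]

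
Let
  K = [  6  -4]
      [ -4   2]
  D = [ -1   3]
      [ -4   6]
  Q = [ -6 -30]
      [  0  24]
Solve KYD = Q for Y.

Y = [[-3, 0], [2, -2]]

Y = K⁻¹QD⁻¹ (apply K⁻¹ on the left and D⁻¹ on the right).
K has determinant -4; K⁻¹ = [[-1/2, -1], [-1, -3/2]].
D has determinant 6; D⁻¹ = [[1, -1/2], [2/3, -1/6]].
K⁻¹Q = [[3, -9], [6, -6]].
Y = (K⁻¹Q)D⁻¹ = [[-3, 0], [2, -2]].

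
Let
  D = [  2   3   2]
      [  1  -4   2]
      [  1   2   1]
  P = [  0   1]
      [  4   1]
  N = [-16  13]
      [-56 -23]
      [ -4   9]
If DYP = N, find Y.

Y = D⁻¹NP⁻¹ (apply D⁻¹ on the left and P⁻¹ on the right).
D has determinant -1; D⁻¹ = [[8, -1, -14], [-1, 0, 2], [-6, 1, 11]].
P has determinant -4; P⁻¹ = [[-1/4, 1/4], [1, 0]].
D⁻¹N = [[-16, 1], [8, 5], [-4, -2]].
Y = (D⁻¹N)P⁻¹ = [[5, -4], [3, 2], [-1, -1]].

Y = [[5, -4], [3, 2], [-1, -1]]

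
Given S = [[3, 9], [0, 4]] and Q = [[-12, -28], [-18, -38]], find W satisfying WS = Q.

Since S sits to the right of W, W = QS⁻¹.
det S = 12; the adjugate gives S⁻¹ = [[1/3, -3/4], [0, 1/4]].
W = QS⁻¹ = [[-12, -28], [-18, -38]] · [[1/3, -3/4], [0, 1/4]] = [[-4, 2], [-6, 4]].

W = [[-4, 2], [-6, 4]]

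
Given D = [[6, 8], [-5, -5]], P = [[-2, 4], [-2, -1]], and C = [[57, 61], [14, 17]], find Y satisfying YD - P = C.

YD = C + P = [[55, 65], [12, 16]].
Right-multiplying both sides by D⁻¹ gives Y = (C + P)D⁻¹.
det D = 10; the adjugate gives D⁻¹ = [[-1/2, -4/5], [1/2, 3/5]].
Y = (C + P)D⁻¹ = [[5, -5], [2, 0]].

Y = [[5, -5], [2, 0]]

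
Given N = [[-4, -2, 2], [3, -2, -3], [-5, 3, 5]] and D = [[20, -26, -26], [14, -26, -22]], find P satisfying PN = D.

P = [[3, 4, -4], [4, 0, -6]]

Since N sits to the right of P, P = DN⁻¹.
N has determinant 2; N⁻¹ = [[-1/2, 8, 5], [0, -5, -3], [-1/2, 11, 7]].
P = DN⁻¹ = [[20, -26, -26], [14, -26, -22]] · [[-1/2, 8, 5], [0, -5, -3], [-1/2, 11, 7]] = [[3, 4, -4], [4, 0, -6]].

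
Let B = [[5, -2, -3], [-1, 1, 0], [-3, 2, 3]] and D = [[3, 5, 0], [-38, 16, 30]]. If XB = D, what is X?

X = [[4, 5, 4], [-6, -4, 4]]

B is on the right of X, so right-multiply by B⁻¹: X = DB⁻¹.
B has determinant 6; B⁻¹ = [[1/2, 0, 1/2], [1/2, 1, 1/2], [1/6, -2/3, 1/2]].
X = DB⁻¹ = [[3, 5, 0], [-38, 16, 30]] · [[1/2, 0, 1/2], [1/2, 1, 1/2], [1/6, -2/3, 1/2]] = [[4, 5, 4], [-6, -4, 4]].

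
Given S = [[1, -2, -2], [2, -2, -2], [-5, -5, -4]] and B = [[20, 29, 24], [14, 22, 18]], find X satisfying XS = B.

X = [[1, -3, -5], [4, -5, -4]]

Right-multiplying both sides by S⁻¹ gives X = BS⁻¹.
det S = 2; the adjugate gives S⁻¹ = [[-1, 1, 0], [9, -7, -1], [-10, 15/2, 1]].
X = BS⁻¹ = [[20, 29, 24], [14, 22, 18]] · [[-1, 1, 0], [9, -7, -1], [-10, 15/2, 1]] = [[1, -3, -5], [4, -5, -4]].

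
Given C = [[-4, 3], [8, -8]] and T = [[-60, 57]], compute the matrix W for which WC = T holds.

Since C sits to the right of W, W = TC⁻¹.
C has determinant 8; C⁻¹ = [[-1, -3/8], [-1, -1/2]].
W = TC⁻¹ = [[-60, 57]] · [[-1, -3/8], [-1, -1/2]] = [[3, -6]].

W = [[3, -6]]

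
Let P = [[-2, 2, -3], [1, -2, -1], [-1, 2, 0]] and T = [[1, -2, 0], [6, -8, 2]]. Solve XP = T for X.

X = [[0, 0, -1], [-2, 4, 2]]

Right-multiplying both sides by P⁻¹ gives X = TP⁻¹.
det P = -2; the adjugate gives P⁻¹ = [[-1, 3, 4], [-1/2, 3/2, 5/2], [0, -1, -1]].
X = TP⁻¹ = [[1, -2, 0], [6, -8, 2]] · [[-1, 3, 4], [-1/2, 3/2, 5/2], [0, -1, -1]] = [[0, 0, -1], [-2, 4, 2]].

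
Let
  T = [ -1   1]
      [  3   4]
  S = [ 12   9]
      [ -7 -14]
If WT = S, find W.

Since T sits to the right of W, W = ST⁻¹.
T has determinant -7; T⁻¹ = [[-4/7, 1/7], [3/7, 1/7]].
W = ST⁻¹ = [[12, 9], [-7, -14]] · [[-4/7, 1/7], [3/7, 1/7]] = [[-3, 3], [-2, -3]].

W = [[-3, 3], [-2, -3]]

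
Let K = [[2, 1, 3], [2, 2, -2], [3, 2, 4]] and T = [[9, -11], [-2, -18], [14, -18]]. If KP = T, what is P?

Since K multiplies P on the left, P = K⁻¹T.
det K = 4, so K⁻¹ = [[3, 1/2, -2], [-7/2, -1/4, 5/2], [-1/2, -1/4, 1/2]].
P = K⁻¹T = [[3, 1/2, -2], [-7/2, -1/4, 5/2], [-1/2, -1/4, 1/2]] · [[9, -11], [-2, -18], [14, -18]] = [[-2, -6], [4, -2], [3, 1]].

P = [[-2, -6], [4, -2], [3, 1]]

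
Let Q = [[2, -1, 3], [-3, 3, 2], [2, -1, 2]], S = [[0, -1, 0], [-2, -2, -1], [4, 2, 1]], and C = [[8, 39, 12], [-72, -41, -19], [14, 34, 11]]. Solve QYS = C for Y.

Left-multiply by Q⁻¹ and right-multiply by S⁻¹: Y = Q⁻¹CS⁻¹.
det Q = -3, so Q⁻¹ = [[-8/3, 1/3, 11/3], [-10/3, 2/3, 13/3], [1, 0, -1]].
det S = 2; the adjugate gives S⁻¹ = [[0, 1/2, 1/2], [-1, 0, 0], [2, -2, -1]].
Q⁻¹C = [[6, 7, 2], [-14, -10, -5], [-6, 5, 1]].
Y = (Q⁻¹C)S⁻¹ = [[-3, -1, 1], [0, 3, -2], [-3, -5, -4]].

Y = [[-3, -1, 1], [0, 3, -2], [-3, -5, -4]]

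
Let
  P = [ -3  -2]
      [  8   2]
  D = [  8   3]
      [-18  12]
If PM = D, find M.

M = [[-2, 3], [-1, -6]]

Left-multiplying both sides by P⁻¹ gives M = P⁻¹D.
det P = 10, so P⁻¹ = [[1/5, 1/5], [-4/5, -3/10]].
M = P⁻¹D = [[1/5, 1/5], [-4/5, -3/10]] · [[8, 3], [-18, 12]] = [[-2, 3], [-1, -6]].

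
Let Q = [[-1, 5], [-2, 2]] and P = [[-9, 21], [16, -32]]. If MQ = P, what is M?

Since Q sits to the right of M, M = PQ⁻¹.
det Q = 8, so Q⁻¹ = [[1/4, -5/8], [1/4, -1/8]].
M = PQ⁻¹ = [[-9, 21], [16, -32]] · [[1/4, -5/8], [1/4, -1/8]] = [[3, 3], [-4, -6]].

M = [[3, 3], [-4, -6]]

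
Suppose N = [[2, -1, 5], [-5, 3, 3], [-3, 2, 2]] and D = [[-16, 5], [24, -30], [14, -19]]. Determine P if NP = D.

Since N multiplies P on the left, P = N⁻¹D.
det N = -6; the adjugate gives N⁻¹ = [[0, -2, 3], [-1/6, -19/6, 31/6], [1/6, 1/6, -1/6]].
P = N⁻¹D = [[0, -2, 3], [-1/6, -19/6, 31/6], [1/6, 1/6, -1/6]] · [[-16, 5], [24, -30], [14, -19]] = [[-6, 3], [-1, -4], [-1, -1]].

P = [[-6, 3], [-1, -4], [-1, -1]]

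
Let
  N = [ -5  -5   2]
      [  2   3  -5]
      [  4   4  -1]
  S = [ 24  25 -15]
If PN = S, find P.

P = [[-6, 1, -2]]

Since N sits to the right of P, P = SN⁻¹.
det N = -3; the adjugate gives N⁻¹ = [[-17/3, -1, -19/3], [6, 1, 7], [4/3, 0, 5/3]].
P = SN⁻¹ = [[24, 25, -15]] · [[-17/3, -1, -19/3], [6, 1, 7], [4/3, 0, 5/3]] = [[-6, 1, -2]].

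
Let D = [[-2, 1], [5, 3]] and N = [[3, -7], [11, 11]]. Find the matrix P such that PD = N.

P = [[-4, -1], [2, 3]]

Right-multiplying both sides by D⁻¹ gives P = ND⁻¹.
D has determinant -11; D⁻¹ = [[-3/11, 1/11], [5/11, 2/11]].
P = ND⁻¹ = [[3, -7], [11, 11]] · [[-3/11, 1/11], [5/11, 2/11]] = [[-4, -1], [2, 3]].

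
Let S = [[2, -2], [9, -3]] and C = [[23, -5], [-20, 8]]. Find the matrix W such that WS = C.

Since S sits to the right of W, W = CS⁻¹.
det S = 12; the adjugate gives S⁻¹ = [[-1/4, 1/6], [-3/4, 1/6]].
W = CS⁻¹ = [[23, -5], [-20, 8]] · [[-1/4, 1/6], [-3/4, 1/6]] = [[-2, 3], [-1, -2]].

W = [[-2, 3], [-1, -2]]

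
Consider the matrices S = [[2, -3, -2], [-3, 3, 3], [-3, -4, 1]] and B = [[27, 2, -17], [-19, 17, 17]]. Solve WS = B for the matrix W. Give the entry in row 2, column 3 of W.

Right-multiplying both sides by S⁻¹ gives W = BS⁻¹.
det S = 6; the adjugate gives S⁻¹ = [[5/2, 11/6, -1/2], [-1, -2/3, 0], [7/2, 17/6, -1/2]].
W = BS⁻¹ = [[27, 2, -17], [-19, 17, 17]] · [[5/2, 11/6, -1/2], [-1, -2/3, 0], [7/2, 17/6, -1/2]] = [[6, 0, -5], [-5, 2, 1]].

1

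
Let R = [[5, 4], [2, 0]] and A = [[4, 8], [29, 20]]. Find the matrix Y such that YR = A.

R is on the right of Y, so right-multiply by R⁻¹: Y = AR⁻¹.
det R = -8, so R⁻¹ = [[0, 1/2], [1/4, -5/8]].
Y = AR⁻¹ = [[4, 8], [29, 20]] · [[0, 1/2], [1/4, -5/8]] = [[2, -3], [5, 2]].

Y = [[2, -3], [5, 2]]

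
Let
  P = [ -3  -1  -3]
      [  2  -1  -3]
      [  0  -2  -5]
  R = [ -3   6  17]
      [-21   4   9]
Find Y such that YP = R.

P is on the right of Y, so right-multiply by P⁻¹: Y = RP⁻¹.
P has determinant 5; P⁻¹ = [[-1/5, 1/5, 0], [2, 3, -3], [-4/5, -6/5, 1]].
Y = RP⁻¹ = [[-3, 6, 17], [-21, 4, 9]] · [[-1/5, 1/5, 0], [2, 3, -3], [-4/5, -6/5, 1]] = [[-1, -3, -1], [5, -3, -3]].

Y = [[-1, -3, -1], [5, -3, -3]]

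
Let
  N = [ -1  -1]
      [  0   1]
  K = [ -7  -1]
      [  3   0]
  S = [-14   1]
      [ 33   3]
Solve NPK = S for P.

Isolating P: multiply by N⁻¹ from the left and K⁻¹ from the right, so P = N⁻¹SK⁻¹.
det N = -1; the adjugate gives N⁻¹ = [[-1, -1], [0, 1]].
det K = 3; the adjugate gives K⁻¹ = [[0, 1/3], [-1, -7/3]].
N⁻¹S = [[-19, -4], [33, 3]].
P = (N⁻¹S)K⁻¹ = [[4, 3], [-3, 4]].

P = [[4, 3], [-3, 4]]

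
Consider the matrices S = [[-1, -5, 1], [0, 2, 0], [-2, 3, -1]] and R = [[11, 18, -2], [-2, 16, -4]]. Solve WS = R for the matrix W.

W = [[-5, 1, -3], [-2, 0, 2]]

Right-multiplying both sides by S⁻¹ gives W = RS⁻¹.
S has determinant 6; S⁻¹ = [[-1/3, -1/3, -1/3], [0, 1/2, 0], [2/3, 13/6, -1/3]].
W = RS⁻¹ = [[11, 18, -2], [-2, 16, -4]] · [[-1/3, -1/3, -1/3], [0, 1/2, 0], [2/3, 13/6, -1/3]] = [[-5, 1, -3], [-2, 0, 2]].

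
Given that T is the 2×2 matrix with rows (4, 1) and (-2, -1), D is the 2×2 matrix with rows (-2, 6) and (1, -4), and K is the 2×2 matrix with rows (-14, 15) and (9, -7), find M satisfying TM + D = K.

TM = K − D = [[-12, 9], [8, -3]].
Left-multiplying both sides by T⁻¹ gives M = T⁻¹(K − D).
det T = -2, so T⁻¹ = [[1/2, 1/2], [-1, -2]].
M = T⁻¹(K − D) = [[-2, 3], [-4, -3]].

M = [[-2, 3], [-4, -3]]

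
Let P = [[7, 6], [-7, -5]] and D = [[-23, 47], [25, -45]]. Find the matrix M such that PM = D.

Left-multiplying both sides by P⁻¹ gives M = P⁻¹D.
det P = 7, so P⁻¹ = [[-5/7, -6/7], [1, 1]].
M = P⁻¹D = [[-5/7, -6/7], [1, 1]] · [[-23, 47], [25, -45]] = [[-5, 5], [2, 2]].

M = [[-5, 5], [2, 2]]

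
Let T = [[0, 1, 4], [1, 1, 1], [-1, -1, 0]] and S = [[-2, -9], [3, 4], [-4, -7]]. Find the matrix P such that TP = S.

Left-multiplying both sides by T⁻¹ gives P = T⁻¹S.
det T = -1, so T⁻¹ = [[-1, 4, 3], [1, -4, -4], [0, 1, 1]].
P = T⁻¹S = [[-1, 4, 3], [1, -4, -4], [0, 1, 1]] · [[-2, -9], [3, 4], [-4, -7]] = [[2, 4], [2, 3], [-1, -3]].

P = [[2, 4], [2, 3], [-1, -3]]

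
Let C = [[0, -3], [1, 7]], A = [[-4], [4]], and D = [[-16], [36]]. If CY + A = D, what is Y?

CY = D − A = [[-12], [32]].
C is on the left of Y, so left-multiply by C⁻¹: Y = C⁻¹(D − A).
det C = 3; the adjugate gives C⁻¹ = [[7/3, 1], [-1/3, 0]].
Y = C⁻¹(D − A) = [[4], [4]].

Y = [[4], [4]]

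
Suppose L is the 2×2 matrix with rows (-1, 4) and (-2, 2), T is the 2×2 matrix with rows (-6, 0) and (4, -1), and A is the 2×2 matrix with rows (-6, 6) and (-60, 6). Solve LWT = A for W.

W = L⁻¹AT⁻¹ (apply L⁻¹ on the left and T⁻¹ on the right).
det L = 6, so L⁻¹ = [[1/3, -2/3], [1/3, -1/6]].
T has determinant 6; T⁻¹ = [[-1/6, 0], [-2/3, -1]].
L⁻¹A = [[38, -2], [8, 1]].
W = (L⁻¹A)T⁻¹ = [[-5, 2], [-2, -1]].

W = [[-5, 2], [-2, -1]]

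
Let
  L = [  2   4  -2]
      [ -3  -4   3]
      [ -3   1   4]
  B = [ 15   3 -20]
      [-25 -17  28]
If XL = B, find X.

Right-multiplying both sides by L⁻¹ gives X = BL⁻¹.
det L = 4, so L⁻¹ = [[-19/4, -9/2, 1], [3/4, 1/2, 0], [-15/4, -7/2, 1]].
X = BL⁻¹ = [[15, 3, -20], [-25, -17, 28]] · [[-19/4, -9/2, 1], [3/4, 1/2, 0], [-15/4, -7/2, 1]] = [[6, 4, -5], [1, 6, 3]].

X = [[6, 4, -5], [1, 6, 3]]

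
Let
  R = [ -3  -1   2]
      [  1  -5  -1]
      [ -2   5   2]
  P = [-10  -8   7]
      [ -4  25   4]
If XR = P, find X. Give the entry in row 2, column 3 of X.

Since R sits to the right of X, X = PR⁻¹.
det R = 5; the adjugate gives R⁻¹ = [[-1, 12/5, 11/5], [0, -2/5, -1/5], [-1, 17/5, 16/5]].
X = PR⁻¹ = [[-10, -8, 7], [-4, 25, 4]] · [[-1, 12/5, 11/5], [0, -2/5, -1/5], [-1, 17/5, 16/5]] = [[3, 3, 2], [0, -6, -1]].

-1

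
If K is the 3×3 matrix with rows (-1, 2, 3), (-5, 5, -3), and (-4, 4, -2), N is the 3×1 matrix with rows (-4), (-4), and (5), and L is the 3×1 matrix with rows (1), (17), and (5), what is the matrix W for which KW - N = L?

KW = L + N = [[-3], [13], [10]].
Left-multiplying both sides by K⁻¹ gives W = K⁻¹(L + N).
det K = 2, so K⁻¹ = [[1, 8, -21/2], [1, 7, -9], [0, -2, 5/2]].
W = K⁻¹(L + N) = [[-4], [-2], [-1]].

W = [[-4], [-2], [-1]]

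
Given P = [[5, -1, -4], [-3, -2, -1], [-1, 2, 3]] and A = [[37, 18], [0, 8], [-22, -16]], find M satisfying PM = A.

P is on the left of M, so left-multiply by P⁻¹: M = P⁻¹A.
det P = 2, so P⁻¹ = [[-2, -5/2, -7/2], [5, 11/2, 17/2], [-4, -9/2, -13/2]].
M = P⁻¹A = [[-2, -5/2, -7/2], [5, 11/2, 17/2], [-4, -9/2, -13/2]] · [[37, 18], [0, 8], [-22, -16]] = [[3, 0], [-2, -2], [-5, -4]].

M = [[3, 0], [-2, -2], [-5, -4]]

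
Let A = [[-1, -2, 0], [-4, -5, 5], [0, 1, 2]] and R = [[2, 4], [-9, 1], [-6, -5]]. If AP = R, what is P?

P = [[6, 6], [-4, -5], [-1, 0]]

Left-multiplying both sides by A⁻¹ gives P = A⁻¹R.
A has determinant -1; A⁻¹ = [[15, -4, 10], [-8, 2, -5], [4, -1, 3]].
P = A⁻¹R = [[15, -4, 10], [-8, 2, -5], [4, -1, 3]] · [[2, 4], [-9, 1], [-6, -5]] = [[6, 6], [-4, -5], [-1, 0]].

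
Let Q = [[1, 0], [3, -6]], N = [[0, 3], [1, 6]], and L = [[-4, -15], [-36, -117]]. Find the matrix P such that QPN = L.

P = [[3, -4], [-4, 4]]

Left-multiply by Q⁻¹ and right-multiply by N⁻¹: P = Q⁻¹LN⁻¹.
det Q = -6, so Q⁻¹ = [[1, 0], [1/2, -1/6]].
N has determinant -3; N⁻¹ = [[-2, 1], [1/3, 0]].
Q⁻¹L = [[-4, -15], [4, 12]].
P = (Q⁻¹L)N⁻¹ = [[3, -4], [-4, 4]].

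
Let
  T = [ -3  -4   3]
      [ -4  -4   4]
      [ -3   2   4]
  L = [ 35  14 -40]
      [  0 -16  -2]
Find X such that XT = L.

X = [[-4, -2, -5], [6, -3, -2]]

Since T sits to the right of X, X = LT⁻¹.
det T = -4; the adjugate gives T⁻¹ = [[6, -11/2, 1], [-1, 3/4, 0], [5, -9/2, 1]].
X = LT⁻¹ = [[35, 14, -40], [0, -16, -2]] · [[6, -11/2, 1], [-1, 3/4, 0], [5, -9/2, 1]] = [[-4, -2, -5], [6, -3, -2]].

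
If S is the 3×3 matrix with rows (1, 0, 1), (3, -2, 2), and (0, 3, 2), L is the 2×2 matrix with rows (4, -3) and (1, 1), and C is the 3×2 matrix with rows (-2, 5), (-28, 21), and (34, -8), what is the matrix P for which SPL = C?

P = [[-1, 0], [2, 2], [0, 2]]

Left-multiply by S⁻¹ and right-multiply by L⁻¹: P = S⁻¹CL⁻¹.
det S = -1; the adjugate gives S⁻¹ = [[10, -3, -2], [6, -2, -1], [-9, 3, 2]].
det L = 7, so L⁻¹ = [[1/7, 3/7], [-1/7, 4/7]].
S⁻¹C = [[-4, 3], [10, -4], [2, 2]].
P = (S⁻¹C)L⁻¹ = [[-1, 0], [2, 2], [0, 2]].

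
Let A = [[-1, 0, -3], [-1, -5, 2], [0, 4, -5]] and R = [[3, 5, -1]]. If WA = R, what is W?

A is on the right of W, so right-multiply by A⁻¹: W = RA⁻¹.
det A = -5, so A⁻¹ = [[-17/5, 12/5, 3], [1, -1, -1], [4/5, -4/5, -1]].
W = RA⁻¹ = [[3, 5, -1]] · [[-17/5, 12/5, 3], [1, -1, -1], [4/5, -4/5, -1]] = [[-6, 3, 5]].

W = [[-6, 3, 5]]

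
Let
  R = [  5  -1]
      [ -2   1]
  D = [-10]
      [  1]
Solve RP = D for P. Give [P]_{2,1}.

R is on the left of P, so left-multiply by R⁻¹: P = R⁻¹D.
det R = 3, so R⁻¹ = [[1/3, 1/3], [2/3, 5/3]].
P = R⁻¹D = [[1/3, 1/3], [2/3, 5/3]] · [[-10], [1]] = [[-3], [-5]].

-5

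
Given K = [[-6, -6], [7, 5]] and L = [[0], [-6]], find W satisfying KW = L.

K is on the left of W, so left-multiply by K⁻¹: W = K⁻¹L.
det K = 12, so K⁻¹ = [[5/12, 1/2], [-7/12, -1/2]].
W = K⁻¹L = [[5/12, 1/2], [-7/12, -1/2]] · [[0], [-6]] = [[-3], [3]].

W = [[-3], [3]]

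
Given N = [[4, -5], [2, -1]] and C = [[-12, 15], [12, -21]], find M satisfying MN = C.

M = [[-3, 0], [5, -4]]

N is on the right of M, so right-multiply by N⁻¹: M = CN⁻¹.
N has determinant 6; N⁻¹ = [[-1/6, 5/6], [-1/3, 2/3]].
M = CN⁻¹ = [[-12, 15], [12, -21]] · [[-1/6, 5/6], [-1/3, 2/3]] = [[-3, 0], [5, -4]].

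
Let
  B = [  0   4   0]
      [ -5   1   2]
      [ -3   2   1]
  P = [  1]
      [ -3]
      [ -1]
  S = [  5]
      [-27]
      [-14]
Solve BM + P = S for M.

BM = S − P = [[4], [-24], [-13]].
Left-multiplying both sides by B⁻¹ gives M = B⁻¹(S − P).
B has determinant -4; B⁻¹ = [[3/4, 1, -2], [1/4, 0, 0], [7/4, 3, -5]].
M = B⁻¹(S − P) = [[5], [1], [0]].

M = [[5], [1], [0]]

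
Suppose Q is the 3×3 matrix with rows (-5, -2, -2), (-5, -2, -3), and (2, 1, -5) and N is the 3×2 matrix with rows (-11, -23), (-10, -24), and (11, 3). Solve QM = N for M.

Since Q multiplies M on the left, M = Q⁻¹N.
Q has determinant -1; Q⁻¹ = [[-13, 12, -2], [31, -29, 5], [1, -1, 0]].
M = Q⁻¹N = [[-13, 12, -2], [31, -29, 5], [1, -1, 0]] · [[-11, -23], [-10, -24], [11, 3]] = [[1, 5], [4, -2], [-1, 1]].

M = [[1, 5], [4, -2], [-1, 1]]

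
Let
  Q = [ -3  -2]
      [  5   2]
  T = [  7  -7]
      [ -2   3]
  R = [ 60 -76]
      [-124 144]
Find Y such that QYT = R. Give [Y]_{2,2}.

Left-multiply by Q⁻¹ and right-multiply by T⁻¹: Y = Q⁻¹RT⁻¹.
Q has determinant 4; Q⁻¹ = [[1/2, 1/2], [-5/4, -3/4]].
T has determinant 7; T⁻¹ = [[3/7, 1], [2/7, 1]].
Q⁻¹R = [[-32, 34], [18, -13]].
Y = (Q⁻¹R)T⁻¹ = [[-4, 2], [4, 5]].

5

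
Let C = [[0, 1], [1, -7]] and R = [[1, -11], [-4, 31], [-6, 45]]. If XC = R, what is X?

X = [[-4, 1], [3, -4], [3, -6]]

Right-multiplying both sides by C⁻¹ gives X = RC⁻¹.
det C = -1; the adjugate gives C⁻¹ = [[7, 1], [1, 0]].
X = RC⁻¹ = [[1, -11], [-4, 31], [-6, 45]] · [[7, 1], [1, 0]] = [[-4, 1], [3, -4], [3, -6]].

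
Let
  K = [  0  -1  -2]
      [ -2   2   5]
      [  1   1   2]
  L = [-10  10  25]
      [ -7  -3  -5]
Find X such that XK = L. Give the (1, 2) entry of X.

5

Since K sits to the right of X, X = LK⁻¹.
det K = -1, so K⁻¹ = [[1, 0, 1], [-9, -2, -4], [4, 1, 2]].
X = LK⁻¹ = [[-10, 10, 25], [-7, -3, -5]] · [[1, 0, 1], [-9, -2, -4], [4, 1, 2]] = [[0, 5, 0], [0, 1, -5]].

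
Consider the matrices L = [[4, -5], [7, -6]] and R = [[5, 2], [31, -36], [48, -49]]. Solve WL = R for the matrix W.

Right-multiplying both sides by L⁻¹ gives W = RL⁻¹.
L has determinant 11; L⁻¹ = [[-6/11, 5/11], [-7/11, 4/11]].
W = RL⁻¹ = [[5, 2], [31, -36], [48, -49]] · [[-6/11, 5/11], [-7/11, 4/11]] = [[-4, 3], [6, 1], [5, 4]].

W = [[-4, 3], [6, 1], [5, 4]]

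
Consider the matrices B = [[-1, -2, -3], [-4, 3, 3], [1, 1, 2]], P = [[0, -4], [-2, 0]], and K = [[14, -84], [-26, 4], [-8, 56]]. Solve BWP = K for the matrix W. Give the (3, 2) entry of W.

Isolating W: multiply by B⁻¹ from the left and P⁻¹ from the right, so W = B⁻¹KP⁻¹.
B has determinant -4; B⁻¹ = [[-3/4, -1/4, -3/4], [-11/4, -1/4, -15/4], [7/4, 1/4, 11/4]].
det P = -8, so P⁻¹ = [[0, -1/2], [-1/4, 0]].
B⁻¹K = [[2, 20], [-2, 20], [-4, 8]].
W = (B⁻¹K)P⁻¹ = [[-5, -1], [-5, 1], [-2, 2]].

2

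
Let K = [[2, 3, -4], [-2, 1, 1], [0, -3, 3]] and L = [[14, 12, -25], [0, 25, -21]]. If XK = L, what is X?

X = [[1, -6, -5], [4, 4, -3]]

Since K sits to the right of X, X = LK⁻¹.
det K = 6; the adjugate gives K⁻¹ = [[1, 1/2, 7/6], [1, 1, 1], [1, 1, 4/3]].
X = LK⁻¹ = [[14, 12, -25], [0, 25, -21]] · [[1, 1/2, 7/6], [1, 1, 1], [1, 1, 4/3]] = [[1, -6, -5], [4, 4, -3]].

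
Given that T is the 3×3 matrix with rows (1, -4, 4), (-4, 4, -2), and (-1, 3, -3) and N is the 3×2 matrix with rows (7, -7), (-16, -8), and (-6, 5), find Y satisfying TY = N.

Left-multiplying both sides by T⁻¹ gives Y = T⁻¹N.
det T = 2, so T⁻¹ = [[-3, 0, -4], [-5, 1/2, -7], [-4, 1/2, -6]].
Y = T⁻¹N = [[-3, 0, -4], [-5, 1/2, -7], [-4, 1/2, -6]] · [[7, -7], [-16, -8], [-6, 5]] = [[3, 1], [-1, -4], [0, -6]].

Y = [[3, 1], [-1, -4], [0, -6]]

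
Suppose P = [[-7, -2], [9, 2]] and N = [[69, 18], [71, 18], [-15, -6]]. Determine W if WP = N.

W = [[-6, 3], [-5, 4], [6, 3]]

P is on the right of W, so right-multiply by P⁻¹: W = NP⁻¹.
det P = 4; the adjugate gives P⁻¹ = [[1/2, 1/2], [-9/4, -7/4]].
W = NP⁻¹ = [[69, 18], [71, 18], [-15, -6]] · [[1/2, 1/2], [-9/4, -7/4]] = [[-6, 3], [-5, 4], [6, 3]].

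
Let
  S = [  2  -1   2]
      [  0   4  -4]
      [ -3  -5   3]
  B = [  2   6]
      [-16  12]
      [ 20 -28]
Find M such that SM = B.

M = [[-4, 5], [2, 2], [6, -1]]

Since S multiplies M on the left, M = S⁻¹B.
det S = -4, so S⁻¹ = [[2, 7/4, 1], [-3, -3, -2], [-3, -13/4, -2]].
M = S⁻¹B = [[2, 7/4, 1], [-3, -3, -2], [-3, -13/4, -2]] · [[2, 6], [-16, 12], [20, -28]] = [[-4, 5], [2, 2], [6, -1]].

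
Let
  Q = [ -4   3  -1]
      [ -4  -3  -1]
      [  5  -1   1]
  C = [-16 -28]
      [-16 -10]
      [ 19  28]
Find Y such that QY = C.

Since Q multiplies Y on the left, Y = Q⁻¹C.
det Q = -6; the adjugate gives Q⁻¹ = [[2/3, 1/3, 1], [1/6, -1/6, 0], [-19/6, -11/6, -4]].
Y = Q⁻¹C = [[2/3, 1/3, 1], [1/6, -1/6, 0], [-19/6, -11/6, -4]] · [[-16, -28], [-16, -10], [19, 28]] = [[3, 6], [0, -3], [4, -5]].

Y = [[3, 6], [0, -3], [4, -5]]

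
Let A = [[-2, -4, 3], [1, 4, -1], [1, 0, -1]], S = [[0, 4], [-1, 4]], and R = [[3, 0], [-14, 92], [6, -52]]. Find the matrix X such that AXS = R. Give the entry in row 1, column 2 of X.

Isolating X: multiply by A⁻¹ from the left and S⁻¹ from the right, so X = A⁻¹RS⁻¹.
det A = -4; the adjugate gives A⁻¹ = [[1, 1, 2], [0, 1/4, -1/4], [1, 1, 1]].
det S = 4; the adjugate gives S⁻¹ = [[1, -1], [1/4, 0]].
A⁻¹R = [[1, -12], [-5, 36], [-5, 40]].
X = (A⁻¹R)S⁻¹ = [[-2, -1], [4, 5], [5, 5]].

-1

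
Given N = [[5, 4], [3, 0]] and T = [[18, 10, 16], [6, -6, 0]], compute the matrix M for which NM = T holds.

M = [[2, -2, 0], [2, 5, 4]]

N is on the left of M, so left-multiply by N⁻¹: M = N⁻¹T.
det N = -12, so N⁻¹ = [[0, 1/3], [1/4, -5/12]].
M = N⁻¹T = [[0, 1/3], [1/4, -5/12]] · [[18, 10, 16], [6, -6, 0]] = [[2, -2, 0], [2, 5, 4]].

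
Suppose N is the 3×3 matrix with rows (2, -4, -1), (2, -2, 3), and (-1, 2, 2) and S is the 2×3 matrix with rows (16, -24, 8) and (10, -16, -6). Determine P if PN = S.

Since N sits to the right of P, P = SN⁻¹.
N has determinant 6; N⁻¹ = [[-5/3, 1, -7/3], [-7/6, 1/2, -4/3], [1/3, 0, 2/3]].
P = SN⁻¹ = [[16, -24, 8], [10, -16, -6]] · [[-5/3, 1, -7/3], [-7/6, 1/2, -4/3], [1/3, 0, 2/3]] = [[4, 4, 0], [0, 2, -6]].

P = [[4, 4, 0], [0, 2, -6]]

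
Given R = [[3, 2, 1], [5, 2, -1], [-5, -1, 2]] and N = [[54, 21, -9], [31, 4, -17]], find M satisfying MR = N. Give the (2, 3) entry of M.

Since R sits to the right of M, M = NR⁻¹.
det R = 4; the adjugate gives R⁻¹ = [[3/4, -5/4, -1], [-5/4, 11/4, 2], [5/4, -7/4, -1]].
M = NR⁻¹ = [[54, 21, -9], [31, 4, -17]] · [[3/4, -5/4, -1], [-5/4, 11/4, 2], [5/4, -7/4, -1]] = [[3, 6, -3], [-3, 2, -6]].

-6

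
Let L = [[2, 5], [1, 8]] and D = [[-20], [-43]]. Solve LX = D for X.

Left-multiplying both sides by L⁻¹ gives X = L⁻¹D.
det L = 11; the adjugate gives L⁻¹ = [[8/11, -5/11], [-1/11, 2/11]].
X = L⁻¹D = [[8/11, -5/11], [-1/11, 2/11]] · [[-20], [-43]] = [[5], [-6]].

X = [[5], [-6]]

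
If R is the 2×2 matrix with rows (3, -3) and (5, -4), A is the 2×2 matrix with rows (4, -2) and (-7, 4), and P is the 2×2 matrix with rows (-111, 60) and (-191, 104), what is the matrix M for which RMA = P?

M = R⁻¹PA⁻¹ (apply R⁻¹ on the left and A⁻¹ on the right).
det R = 3, so R⁻¹ = [[-4/3, 1], [-5/3, 1]].
det A = 2, so A⁻¹ = [[2, 1], [7/2, 2]].
R⁻¹P = [[-43, 24], [-6, 4]].
M = (R⁻¹P)A⁻¹ = [[-2, 5], [2, 2]].

M = [[-2, 5], [2, 2]]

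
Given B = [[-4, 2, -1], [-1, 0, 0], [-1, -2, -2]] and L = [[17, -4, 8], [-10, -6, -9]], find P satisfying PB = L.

P = [[-4, 1, -2], [1, 2, 4]]

B is on the right of P, so right-multiply by B⁻¹: P = LB⁻¹.
det B = -6; the adjugate gives B⁻¹ = [[0, -1, 0], [1/3, -7/6, -1/6], [-1/3, 5/3, -1/3]].
P = LB⁻¹ = [[17, -4, 8], [-10, -6, -9]] · [[0, -1, 0], [1/3, -7/6, -1/6], [-1/3, 5/3, -1/3]] = [[-4, 1, -2], [1, 2, 4]].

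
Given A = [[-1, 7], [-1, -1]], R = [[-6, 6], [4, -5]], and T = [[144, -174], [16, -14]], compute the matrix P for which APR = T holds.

Isolating P: multiply by A⁻¹ from the left and R⁻¹ from the right, so P = A⁻¹TR⁻¹.
A has determinant 8; A⁻¹ = [[-1/8, -7/8], [1/8, -1/8]].
det R = 6, so R⁻¹ = [[-5/6, -1], [-2/3, -1]].
A⁻¹T = [[-32, 34], [16, -20]].
P = (A⁻¹T)R⁻¹ = [[4, -2], [0, 4]].

P = [[4, -2], [0, 4]]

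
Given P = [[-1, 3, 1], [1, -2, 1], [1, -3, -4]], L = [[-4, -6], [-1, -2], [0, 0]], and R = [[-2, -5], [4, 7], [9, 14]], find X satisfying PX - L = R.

PX = R + L = [[-6, -11], [3, 5], [9, 14]].
Since P multiplies X on the left, X = P⁻¹(R + L).
P has determinant 3; P⁻¹ = [[11/3, 3, 5/3], [5/3, 1, 2/3], [-1/3, 0, -1/3]].
X = P⁻¹(R + L) = [[2, -2], [-1, -4], [-1, -1]].

X = [[2, -2], [-1, -4], [-1, -1]]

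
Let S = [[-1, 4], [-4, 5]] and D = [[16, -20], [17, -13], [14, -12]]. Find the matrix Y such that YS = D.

Right-multiplying both sides by S⁻¹ gives Y = DS⁻¹.
det S = 11; the adjugate gives S⁻¹ = [[5/11, -4/11], [4/11, -1/11]].
Y = DS⁻¹ = [[16, -20], [17, -13], [14, -12]] · [[5/11, -4/11], [4/11, -1/11]] = [[0, -4], [3, -5], [2, -4]].

Y = [[0, -4], [3, -5], [2, -4]]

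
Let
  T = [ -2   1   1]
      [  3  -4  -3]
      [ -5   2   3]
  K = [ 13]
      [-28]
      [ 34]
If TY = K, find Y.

T is on the left of Y, so left-multiply by T⁻¹: Y = T⁻¹K.
T has determinant 4; T⁻¹ = [[-3/2, -1/4, 1/4], [3/2, -1/4, -3/4], [-7/2, -1/4, 5/4]].
Y = T⁻¹K = [[-3/2, -1/4, 1/4], [3/2, -1/4, -3/4], [-7/2, -1/4, 5/4]] · [[13], [-28], [34]] = [[-4], [1], [4]].

Y = [[-4], [1], [4]]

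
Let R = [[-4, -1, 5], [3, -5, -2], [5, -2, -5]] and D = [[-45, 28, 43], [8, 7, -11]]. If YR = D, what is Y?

Right-multiplying both sides by R⁻¹ gives Y = DR⁻¹.
det R = 6, so R⁻¹ = [[7/2, -5/2, 9/2], [5/6, -5/6, 7/6], [19/6, -13/6, 23/6]].
Y = DR⁻¹ = [[-45, 28, 43], [8, 7, -11]] · [[7/2, -5/2, 9/2], [5/6, -5/6, 7/6], [19/6, -13/6, 23/6]] = [[2, -4, -5], [-1, -2, 2]].

Y = [[2, -4, -5], [-1, -2, 2]]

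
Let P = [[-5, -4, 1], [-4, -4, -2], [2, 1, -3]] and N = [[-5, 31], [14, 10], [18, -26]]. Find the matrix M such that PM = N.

M = [[4, -6], [-5, 1], [-5, 5]]

Since P multiplies M on the left, M = P⁻¹N.
det P = -2, so P⁻¹ = [[-7, 11/2, -6], [8, -13/2, 7], [-2, 3/2, -2]].
M = P⁻¹N = [[-7, 11/2, -6], [8, -13/2, 7], [-2, 3/2, -2]] · [[-5, 31], [14, 10], [18, -26]] = [[4, -6], [-5, 1], [-5, 5]].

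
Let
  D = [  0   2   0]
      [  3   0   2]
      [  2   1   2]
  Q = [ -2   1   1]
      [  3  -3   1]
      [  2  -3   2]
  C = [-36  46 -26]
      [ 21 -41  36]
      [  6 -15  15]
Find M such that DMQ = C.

M = [[3, -1, 3], [-1, -4, -4], [-1, 3, 2]]

Isolating M: multiply by D⁻¹ from the left and Q⁻¹ from the right, so M = D⁻¹CQ⁻¹.
det D = -4, so D⁻¹ = [[1/2, 1, -1], [1/2, 0, 0], [-3/4, -1, 3/2]].
Q has determinant -1; Q⁻¹ = [[3, 5, -4], [4, 6, -5], [3, 4, -3]].
D⁻¹C = [[-3, -3, 8], [-18, 23, -13], [15, -16, 6]].
M = (D⁻¹C)Q⁻¹ = [[3, -1, 3], [-1, -4, -4], [-1, 3, 2]].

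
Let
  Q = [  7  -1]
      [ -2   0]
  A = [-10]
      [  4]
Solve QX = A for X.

Q is on the left of X, so left-multiply by Q⁻¹: X = Q⁻¹A.
det Q = -2; the adjugate gives Q⁻¹ = [[0, -1/2], [-1, -7/2]].
X = Q⁻¹A = [[0, -1/2], [-1, -7/2]] · [[-10], [4]] = [[-2], [-4]].

X = [[-2], [-4]]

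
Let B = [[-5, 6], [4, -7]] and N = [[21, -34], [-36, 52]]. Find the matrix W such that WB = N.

Since B sits to the right of W, W = NB⁻¹.
det B = 11; the adjugate gives B⁻¹ = [[-7/11, -6/11], [-4/11, -5/11]].
W = NB⁻¹ = [[21, -34], [-36, 52]] · [[-7/11, -6/11], [-4/11, -5/11]] = [[-1, 4], [4, -4]].

W = [[-1, 4], [4, -4]]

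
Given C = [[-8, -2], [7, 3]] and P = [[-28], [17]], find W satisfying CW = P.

W = [[5], [-6]]

Since C multiplies W on the left, W = C⁻¹P.
C has determinant -10; C⁻¹ = [[-3/10, -1/5], [7/10, 4/5]].
W = C⁻¹P = [[-3/10, -1/5], [7/10, 4/5]] · [[-28], [17]] = [[5], [-6]].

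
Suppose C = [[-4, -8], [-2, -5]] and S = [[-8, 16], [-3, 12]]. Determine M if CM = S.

Left-multiplying both sides by C⁻¹ gives M = C⁻¹S.
det C = 4, so C⁻¹ = [[-5/4, 2], [1/2, -1]].
M = C⁻¹S = [[-5/4, 2], [1/2, -1]] · [[-8, 16], [-3, 12]] = [[4, 4], [-1, -4]].

M = [[4, 4], [-1, -4]]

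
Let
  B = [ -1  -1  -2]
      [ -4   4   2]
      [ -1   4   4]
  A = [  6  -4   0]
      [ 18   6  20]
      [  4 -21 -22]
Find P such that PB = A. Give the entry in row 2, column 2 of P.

B is on the right of P, so right-multiply by B⁻¹: P = AB⁻¹.
det B = 2; the adjugate gives B⁻¹ = [[4, -2, 3], [7, -3, 5], [-6, 5/2, -4]].
P = AB⁻¹ = [[6, -4, 0], [18, 6, 20], [4, -21, -22]] · [[4, -2, 3], [7, -3, 5], [-6, 5/2, -4]] = [[-4, 0, -2], [-6, -4, 4], [1, 0, -5]].

-4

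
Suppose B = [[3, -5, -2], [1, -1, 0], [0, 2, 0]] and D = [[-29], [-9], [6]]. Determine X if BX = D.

X = [[-6], [3], [-2]]

Since B multiplies X on the left, X = B⁻¹D.
det B = -4; the adjugate gives B⁻¹ = [[0, 1, 1/2], [0, 0, 1/2], [-1/2, 3/2, -1/2]].
X = B⁻¹D = [[0, 1, 1/2], [0, 0, 1/2], [-1/2, 3/2, -1/2]] · [[-29], [-9], [6]] = [[-6], [3], [-2]].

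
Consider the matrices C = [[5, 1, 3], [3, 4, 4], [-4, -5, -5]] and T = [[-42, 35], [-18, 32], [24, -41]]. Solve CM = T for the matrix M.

M = [[-6, 4], [6, 0], [-6, 5]]

Left-multiplying both sides by C⁻¹ gives M = C⁻¹T.
det C = 2; the adjugate gives C⁻¹ = [[0, -5, -4], [-1/2, -13/2, -11/2], [1/2, 21/2, 17/2]].
M = C⁻¹T = [[0, -5, -4], [-1/2, -13/2, -11/2], [1/2, 21/2, 17/2]] · [[-42, 35], [-18, 32], [24, -41]] = [[-6, 4], [6, 0], [-6, 5]].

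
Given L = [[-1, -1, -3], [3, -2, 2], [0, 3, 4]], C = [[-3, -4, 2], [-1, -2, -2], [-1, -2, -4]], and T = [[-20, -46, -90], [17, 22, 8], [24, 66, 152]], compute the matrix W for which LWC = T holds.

Left-multiply by L⁻¹ and right-multiply by C⁻¹: W = L⁻¹TC⁻¹.
L has determinant -1; L⁻¹ = [[14, 5, 8], [12, 4, 7], [-9, -3, -5]].
C has determinant -4; C⁻¹ = [[-1, 5, -3], [1/2, -7/2, 2], [0, 1/2, -1/2]].
L⁻¹T = [[-3, -6, -4], [-4, -2, 16], [9, 18, 26]].
W = (L⁻¹T)C⁻¹ = [[0, 4, -1], [3, -5, 0], [0, -5, -4]].

W = [[0, 4, -1], [3, -5, 0], [0, -5, -4]]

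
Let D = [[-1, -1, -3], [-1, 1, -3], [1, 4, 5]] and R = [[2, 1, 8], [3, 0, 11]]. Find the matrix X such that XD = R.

X = [[1, -2, 1], [1, -3, 1]]

Since D sits to the right of X, X = RD⁻¹.
D has determinant -4; D⁻¹ = [[-17/4, 7/4, -3/2], [-1/2, 1/2, 0], [5/4, -3/4, 1/2]].
X = RD⁻¹ = [[2, 1, 8], [3, 0, 11]] · [[-17/4, 7/4, -3/2], [-1/2, 1/2, 0], [5/4, -3/4, 1/2]] = [[1, -2, 1], [1, -3, 1]].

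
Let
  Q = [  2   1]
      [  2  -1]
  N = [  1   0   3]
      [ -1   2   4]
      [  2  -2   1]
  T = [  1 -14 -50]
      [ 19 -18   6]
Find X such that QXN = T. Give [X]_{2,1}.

-4

Isolating X: multiply by Q⁻¹ from the left and N⁻¹ from the right, so X = Q⁻¹TN⁻¹.
Q has determinant -4; Q⁻¹ = [[1/4, 1/4], [1/2, -1/2]].
det N = 4; the adjugate gives N⁻¹ = [[5/2, -3/2, -3/2], [9/4, -5/4, -7/4], [-1/2, 1/2, 1/2]].
Q⁻¹T = [[5, -8, -11], [-9, 2, -28]].
X = (Q⁻¹T)N⁻¹ = [[0, -3, 1], [-4, -3, -4]].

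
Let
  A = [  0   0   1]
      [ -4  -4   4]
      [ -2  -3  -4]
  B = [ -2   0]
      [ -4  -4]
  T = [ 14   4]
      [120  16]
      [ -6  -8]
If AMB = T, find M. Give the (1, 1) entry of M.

3

Left-multiply by A⁻¹ and right-multiply by B⁻¹: M = A⁻¹TB⁻¹.
A has determinant 4; A⁻¹ = [[7, -3/4, 1], [-6, 1/2, -1], [1, 0, 0]].
det B = 8, so B⁻¹ = [[-1/2, 0], [1/2, -1/4]].
A⁻¹T = [[2, 8], [-18, -8], [14, 4]].
M = (A⁻¹T)B⁻¹ = [[3, -2], [5, 2], [-5, -1]].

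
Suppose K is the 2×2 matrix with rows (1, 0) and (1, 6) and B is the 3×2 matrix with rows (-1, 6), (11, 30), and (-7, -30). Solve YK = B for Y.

Right-multiplying both sides by K⁻¹ gives Y = BK⁻¹.
det K = 6; the adjugate gives K⁻¹ = [[1, 0], [-1/6, 1/6]].
Y = BK⁻¹ = [[-1, 6], [11, 30], [-7, -30]] · [[1, 0], [-1/6, 1/6]] = [[-2, 1], [6, 5], [-2, -5]].

Y = [[-2, 1], [6, 5], [-2, -5]]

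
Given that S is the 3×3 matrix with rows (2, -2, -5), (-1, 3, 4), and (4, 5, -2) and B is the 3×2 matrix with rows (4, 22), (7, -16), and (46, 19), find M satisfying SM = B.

S is on the left of M, so left-multiply by S⁻¹: M = S⁻¹B.
det S = 5; the adjugate gives S⁻¹ = [[-26/5, -29/5, 7/5], [14/5, 16/5, -3/5], [-17/5, -18/5, 4/5]].
M = S⁻¹B = [[-26/5, -29/5, 7/5], [14/5, 16/5, -3/5], [-17/5, -18/5, 4/5]] · [[4, 22], [7, -16], [46, 19]] = [[3, 5], [6, -1], [-2, -2]].

M = [[3, 5], [6, -1], [-2, -2]]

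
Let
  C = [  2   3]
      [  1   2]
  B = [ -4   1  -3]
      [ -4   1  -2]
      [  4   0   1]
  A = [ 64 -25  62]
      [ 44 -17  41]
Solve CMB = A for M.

M = [[-3, 4, 0], [-5, -4, -3]]

Isolating M: multiply by C⁻¹ from the left and B⁻¹ from the right, so M = C⁻¹AB⁻¹.
det C = 1, so C⁻¹ = [[2, -3], [-1, 2]].
det B = 4; the adjugate gives B⁻¹ = [[1/4, -1/4, 1/4], [-1, 2, 1], [-1, 1, 0]].
C⁻¹A = [[-4, 1, 1], [24, -9, 20]].
M = (C⁻¹A)B⁻¹ = [[-3, 4, 0], [-5, -4, -3]].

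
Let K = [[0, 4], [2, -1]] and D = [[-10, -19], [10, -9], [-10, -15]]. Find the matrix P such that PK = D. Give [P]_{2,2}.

5

Right-multiplying both sides by K⁻¹ gives P = DK⁻¹.
det K = -8; the adjugate gives K⁻¹ = [[1/8, 1/2], [1/4, 0]].
P = DK⁻¹ = [[-10, -19], [10, -9], [-10, -15]] · [[1/8, 1/2], [1/4, 0]] = [[-6, -5], [-1, 5], [-5, -5]].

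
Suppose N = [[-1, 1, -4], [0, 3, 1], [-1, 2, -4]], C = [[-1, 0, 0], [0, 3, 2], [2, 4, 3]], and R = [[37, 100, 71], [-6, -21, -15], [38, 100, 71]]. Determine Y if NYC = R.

Left-multiply by N⁻¹ and right-multiply by C⁻¹: Y = N⁻¹RC⁻¹.
det N = 1, so N⁻¹ = [[-14, -4, 13], [-1, 0, 1], [3, 1, -3]].
det C = -1; the adjugate gives C⁻¹ = [[-1, 0, 0], [-4, 3, -2], [6, -4, 3]].
N⁻¹R = [[0, -16, -11], [1, 0, 0], [-9, -21, -15]].
Y = (N⁻¹R)C⁻¹ = [[-2, -4, -1], [-1, 0, 0], [3, -3, -3]].

Y = [[-2, -4, -1], [-1, 0, 0], [3, -3, -3]]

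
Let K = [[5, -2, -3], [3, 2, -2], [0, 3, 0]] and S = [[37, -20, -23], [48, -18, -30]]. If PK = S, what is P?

K is on the right of P, so right-multiply by K⁻¹: P = SK⁻¹.
det K = 3, so K⁻¹ = [[2, -3, 10/3], [0, 0, 1/3], [3, -5, 16/3]].
P = SK⁻¹ = [[37, -20, -23], [48, -18, -30]] · [[2, -3, 10/3], [0, 0, 1/3], [3, -5, 16/3]] = [[5, 4, -6], [6, 6, -6]].

P = [[5, 4, -6], [6, 6, -6]]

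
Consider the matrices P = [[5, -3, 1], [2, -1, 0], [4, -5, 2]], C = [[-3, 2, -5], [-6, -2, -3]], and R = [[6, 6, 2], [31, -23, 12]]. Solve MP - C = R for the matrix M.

M = [[5, -3, -4], [1, 2, 4]]

MP = R + C = [[3, 8, -3], [25, -25, 9]].
P is on the right of M, so right-multiply by P⁻¹: M = (R + C)P⁻¹.
det P = -4, so P⁻¹ = [[1/2, -1/4, -1/4], [1, -3/2, -1/2], [3/2, -13/4, -1/4]].
M = (R + C)P⁻¹ = [[5, -3, -4], [1, 2, 4]].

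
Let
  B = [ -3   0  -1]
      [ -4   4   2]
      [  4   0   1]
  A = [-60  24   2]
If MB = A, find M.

M = [[4, 6, -6]]

Right-multiplying both sides by B⁻¹ gives M = AB⁻¹.
det B = 4; the adjugate gives B⁻¹ = [[1, 0, 1], [3, 1/4, 5/2], [-4, 0, -3]].
M = AB⁻¹ = [[-60, 24, 2]] · [[1, 0, 1], [3, 1/4, 5/2], [-4, 0, -3]] = [[4, 6, -6]].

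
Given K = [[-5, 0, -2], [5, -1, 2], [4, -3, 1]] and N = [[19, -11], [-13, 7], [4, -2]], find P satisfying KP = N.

K is on the left of P, so left-multiply by K⁻¹: P = K⁻¹N.
det K = -3, so K⁻¹ = [[-5/3, -2, 2/3], [-1, -1, 0], [11/3, 5, -5/3]].
P = K⁻¹N = [[-5/3, -2, 2/3], [-1, -1, 0], [11/3, 5, -5/3]] · [[19, -11], [-13, 7], [4, -2]] = [[-3, 3], [-6, 4], [-2, -2]].

P = [[-3, 3], [-6, 4], [-2, -2]]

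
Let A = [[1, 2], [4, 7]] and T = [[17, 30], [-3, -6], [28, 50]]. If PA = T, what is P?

Right-multiplying both sides by A⁻¹ gives P = TA⁻¹.
det A = -1, so A⁻¹ = [[-7, 2], [4, -1]].
P = TA⁻¹ = [[17, 30], [-3, -6], [28, 50]] · [[-7, 2], [4, -1]] = [[1, 4], [-3, 0], [4, 6]].

P = [[1, 4], [-3, 0], [4, 6]]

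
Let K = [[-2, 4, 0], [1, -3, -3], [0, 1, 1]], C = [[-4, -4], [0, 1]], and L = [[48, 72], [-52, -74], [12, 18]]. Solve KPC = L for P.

P = [[4, -4], [-1, 4], [-2, 2]]

Left-multiply by K⁻¹ and right-multiply by C⁻¹: P = K⁻¹LC⁻¹.
det K = -4, so K⁻¹ = [[0, 1, 3], [1/4, 1/2, 3/2], [-1/4, -1/2, -1/2]].
det C = -4, so C⁻¹ = [[-1/4, -1], [0, 1]].
K⁻¹L = [[-16, -20], [4, 8], [8, 10]].
P = (K⁻¹L)C⁻¹ = [[4, -4], [-1, 4], [-2, 2]].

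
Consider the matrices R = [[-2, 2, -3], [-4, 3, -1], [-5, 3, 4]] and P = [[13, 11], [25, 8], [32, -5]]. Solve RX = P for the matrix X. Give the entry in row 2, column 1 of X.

6

Since R multiplies X on the left, X = R⁻¹P.
R has determinant 3; R⁻¹ = [[5, -17/3, 7/3], [7, -23/3, 10/3], [1, -4/3, 2/3]].
X = R⁻¹P = [[5, -17/3, 7/3], [7, -23/3, 10/3], [1, -4/3, 2/3]] · [[13, 11], [25, 8], [32, -5]] = [[-2, -2], [6, -1], [1, -3]].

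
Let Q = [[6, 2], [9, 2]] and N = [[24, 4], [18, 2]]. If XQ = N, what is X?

X = [[-2, 4], [-3, 4]]

Q is on the right of X, so right-multiply by Q⁻¹: X = NQ⁻¹.
det Q = -6; the adjugate gives Q⁻¹ = [[-1/3, 1/3], [3/2, -1]].
X = NQ⁻¹ = [[24, 4], [18, 2]] · [[-1/3, 1/3], [3/2, -1]] = [[-2, 4], [-3, 4]].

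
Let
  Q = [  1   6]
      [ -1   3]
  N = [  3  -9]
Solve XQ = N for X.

X = [[0, -3]]

Right-multiplying both sides by Q⁻¹ gives X = NQ⁻¹.
Q has determinant 9; Q⁻¹ = [[1/3, -2/3], [1/9, 1/9]].
X = NQ⁻¹ = [[3, -9]] · [[1/3, -2/3], [1/9, 1/9]] = [[0, -3]].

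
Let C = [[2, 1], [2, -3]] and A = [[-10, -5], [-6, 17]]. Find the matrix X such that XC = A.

X = [[-5, 0], [2, -5]]

Right-multiplying both sides by C⁻¹ gives X = AC⁻¹.
det C = -8, so C⁻¹ = [[3/8, 1/8], [1/4, -1/4]].
X = AC⁻¹ = [[-10, -5], [-6, 17]] · [[3/8, 1/8], [1/4, -1/4]] = [[-5, 0], [2, -5]].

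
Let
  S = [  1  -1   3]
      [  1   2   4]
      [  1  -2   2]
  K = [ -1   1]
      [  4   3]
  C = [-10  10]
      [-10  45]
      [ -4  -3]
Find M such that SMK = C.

Isolating M: multiply by S⁻¹ from the left and K⁻¹ from the right, so M = S⁻¹CK⁻¹.
det S = -2; the adjugate gives S⁻¹ = [[-6, 2, 5], [-1, 1/2, 1/2], [2, -1/2, -3/2]].
K has determinant -7; K⁻¹ = [[-3/7, 1/7], [4/7, 1/7]].
S⁻¹C = [[20, 15], [3, 11], [-9, 2]].
M = (S⁻¹C)K⁻¹ = [[0, 5], [5, 2], [5, -1]].

M = [[0, 5], [5, 2], [5, -1]]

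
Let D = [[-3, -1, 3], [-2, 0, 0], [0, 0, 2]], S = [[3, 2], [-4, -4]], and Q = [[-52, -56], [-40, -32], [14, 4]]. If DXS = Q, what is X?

Isolating X: multiply by D⁻¹ from the left and S⁻¹ from the right, so X = D⁻¹QS⁻¹.
det D = -4; the adjugate gives D⁻¹ = [[0, -1/2, 0], [-1, 3/2, 3/2], [0, 0, 1/2]].
det S = -4, so S⁻¹ = [[1, 1/2], [-1, -3/4]].
D⁻¹Q = [[20, 16], [13, 14], [7, 2]].
X = (D⁻¹Q)S⁻¹ = [[4, -2], [-1, -4], [5, 2]].

X = [[4, -2], [-1, -4], [5, 2]]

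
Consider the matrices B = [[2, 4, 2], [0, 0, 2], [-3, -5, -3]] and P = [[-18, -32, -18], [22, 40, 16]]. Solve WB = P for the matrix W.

W = [[-3, 0, 4], [5, -3, -4]]

Since B sits to the right of W, W = PB⁻¹.
det B = -4, so B⁻¹ = [[-5/2, -1/2, -2], [3/2, 0, 1], [0, 1/2, 0]].
W = PB⁻¹ = [[-18, -32, -18], [22, 40, 16]] · [[-5/2, -1/2, -2], [3/2, 0, 1], [0, 1/2, 0]] = [[-3, 0, 4], [5, -3, -4]].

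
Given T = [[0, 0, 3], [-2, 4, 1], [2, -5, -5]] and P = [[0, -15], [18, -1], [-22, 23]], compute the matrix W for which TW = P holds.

W = [[-1, -6], [4, -2], [0, -5]]

T is on the left of W, so left-multiply by T⁻¹: W = T⁻¹P.
T has determinant 6; T⁻¹ = [[-5/2, -5/2, -2], [-4/3, -1, -1], [1/3, 0, 0]].
W = T⁻¹P = [[-5/2, -5/2, -2], [-4/3, -1, -1], [1/3, 0, 0]] · [[0, -15], [18, -1], [-22, 23]] = [[-1, -6], [4, -2], [0, -5]].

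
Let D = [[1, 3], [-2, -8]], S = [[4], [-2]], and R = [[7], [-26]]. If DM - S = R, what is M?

DM = R + S = [[11], [-28]].
Since D multiplies M on the left, M = D⁻¹(R + S).
det D = -2, so D⁻¹ = [[4, 3/2], [-1, -1/2]].
M = D⁻¹(R + S) = [[2], [3]].

M = [[2], [3]]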